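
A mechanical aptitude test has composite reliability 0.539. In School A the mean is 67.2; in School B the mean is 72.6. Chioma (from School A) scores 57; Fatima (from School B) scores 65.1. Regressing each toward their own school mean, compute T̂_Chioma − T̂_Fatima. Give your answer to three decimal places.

-6.855

T̂_Chioma = 0.539(57) + 0.461(67.2) = 61.70220
T̂_Fatima = 0.539(65.1) + 0.461(72.6) = 68.55750
Difference = 61.70220 − 68.55750 = -6.85530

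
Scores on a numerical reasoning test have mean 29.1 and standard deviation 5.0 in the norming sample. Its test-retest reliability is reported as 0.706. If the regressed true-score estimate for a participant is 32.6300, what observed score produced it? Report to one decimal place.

T̂ = ρX + (1 − ρ)μ  ⇒  X = (T̂ − (1 − ρ)μ) / ρ
X = (32.6300 − 0.294 × 29.1) / 0.706 = (32.6300 − 8.5554) / 0.706 = 24.0746 / 0.706 = 34.100

34.1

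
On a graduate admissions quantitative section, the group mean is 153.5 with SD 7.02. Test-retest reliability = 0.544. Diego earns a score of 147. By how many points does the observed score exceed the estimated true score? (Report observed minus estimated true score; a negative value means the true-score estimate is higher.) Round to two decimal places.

Kelley's formula gives T̂ = 0.544·147 + 0.456·153.5 = 79.968 + 69.9960 = 149.9640.
X − T̂ = 147 − 149.964 = -2.964 → -2.96

-2.96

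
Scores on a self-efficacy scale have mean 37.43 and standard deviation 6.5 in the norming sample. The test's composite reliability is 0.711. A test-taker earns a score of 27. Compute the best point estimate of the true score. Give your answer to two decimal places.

30.01

Weight the observed score by reliability and the mean by (1 − reliability): T̂ = 0.711·27 + 0.289·37.43 = 19.197 + 10.81727 = 30.014.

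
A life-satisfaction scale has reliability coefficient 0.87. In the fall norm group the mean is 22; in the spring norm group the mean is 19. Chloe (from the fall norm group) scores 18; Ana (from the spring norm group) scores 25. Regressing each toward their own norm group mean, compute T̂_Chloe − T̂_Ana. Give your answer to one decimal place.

-5.7

T̂_Chloe = 0.87(18) + 0.13(22) = 18.520
T̂_Ana = 0.87(25) + 0.13(19) = 24.220
Difference = 18.520 − 24.220 = -5.700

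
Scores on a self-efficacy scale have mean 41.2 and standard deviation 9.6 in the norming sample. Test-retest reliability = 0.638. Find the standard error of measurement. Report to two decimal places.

SEM = SD · √(1 − ρ) = 9.6 × √0.362 = 9.6 × 0.6017 = 5.776

5.78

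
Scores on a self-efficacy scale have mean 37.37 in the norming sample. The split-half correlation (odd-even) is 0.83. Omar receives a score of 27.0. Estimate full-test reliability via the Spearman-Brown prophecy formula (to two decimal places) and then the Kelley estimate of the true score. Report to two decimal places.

27.93

Spearman-Brown: ρ = 2r/(1 + r) = 2(0.83)/(1 + 0.83) = 1.660/1.83 = 0.9071 → 0.91
Weight the observed score by reliability and the mean by (1 − reliability): T̂ = 0.91·27.0 + 0.09·37.37 = 24.570 + 3.3633 = 27.933.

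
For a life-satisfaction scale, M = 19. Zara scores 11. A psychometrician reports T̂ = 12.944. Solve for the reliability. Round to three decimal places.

0.757

T̂ = ρX + (1 − ρ)μ  ⇒  T̂ − μ = ρ(X − μ)
ρ = (T̂ − μ)/(X − μ) = (12.944 − 19) / (11 − 19) = -6.056 / -8.0 = 0.75700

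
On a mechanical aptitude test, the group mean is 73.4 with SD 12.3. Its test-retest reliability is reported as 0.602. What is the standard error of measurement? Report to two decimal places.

7.76

SEM = SD · √(1 − ρ) = 12.3 × √0.398 = 12.3 × 0.6309 = 7.760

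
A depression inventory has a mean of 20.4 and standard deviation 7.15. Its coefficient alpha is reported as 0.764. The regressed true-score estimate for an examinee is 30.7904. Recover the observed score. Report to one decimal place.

T̂ = ρX + (1 − ρ)μ  ⇒  X = (T̂ − (1 − ρ)μ) / ρ
X = (30.7904 − 0.236 × 20.4) / 0.764 = (30.7904 − 4.8144) / 0.764 = 25.9760 / 0.764 = 34.000

34.0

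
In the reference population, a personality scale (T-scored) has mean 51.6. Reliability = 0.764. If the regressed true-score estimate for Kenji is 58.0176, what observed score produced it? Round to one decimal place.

T̂ = ρX + (1 − ρ)μ  ⇒  X = (T̂ − (1 − ρ)μ) / ρ
X = (58.0176 − 0.236 × 51.6) / 0.764 = (58.0176 − 12.1776) / 0.764 = 45.8400 / 0.764 = 60.000

60.0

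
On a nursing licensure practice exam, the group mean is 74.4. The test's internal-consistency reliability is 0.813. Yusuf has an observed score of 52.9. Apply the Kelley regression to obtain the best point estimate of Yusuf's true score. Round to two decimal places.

Weight the observed score by reliability and the mean by (1 − reliability): T̂ = 0.813·52.9 + 0.187·74.4 = 43.0077 + 13.9128 = 56.920.

56.92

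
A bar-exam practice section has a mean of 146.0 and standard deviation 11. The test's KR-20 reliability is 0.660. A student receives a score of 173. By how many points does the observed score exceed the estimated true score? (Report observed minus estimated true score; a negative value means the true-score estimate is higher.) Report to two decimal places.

9.18

Kelley's formula gives T̂ = 0.660·173 + 0.340·146.0 = 114.180 + 49.6400 = 163.8200.
X − T̂ = 173 − 163.820 = 9.180 → 9.18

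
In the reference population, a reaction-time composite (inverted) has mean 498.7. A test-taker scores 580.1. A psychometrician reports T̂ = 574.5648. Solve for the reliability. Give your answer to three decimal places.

T̂ = ρX + (1 − ρ)μ  ⇒  T̂ − μ = ρ(X − μ)
ρ = (T̂ − μ)/(X − μ) = (574.5648 − 498.7) / (580.1 − 498.7) = 75.8648 / 81.4 = 0.93200

0.932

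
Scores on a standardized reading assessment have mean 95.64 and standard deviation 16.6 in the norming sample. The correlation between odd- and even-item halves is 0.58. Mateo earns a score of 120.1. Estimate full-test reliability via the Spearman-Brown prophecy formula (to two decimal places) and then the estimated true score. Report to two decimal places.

Spearman-Brown: ρ = 2r/(1 + r) = 2(0.58)/(1 + 0.58) = 1.160/1.58 = 0.7342 → 0.73
Regress the observed score toward the mean by the unreliability: T̂ = 0.73·120.1 + 0.27·95.64 = 87.673 + 25.8228 = 113.496.

113.50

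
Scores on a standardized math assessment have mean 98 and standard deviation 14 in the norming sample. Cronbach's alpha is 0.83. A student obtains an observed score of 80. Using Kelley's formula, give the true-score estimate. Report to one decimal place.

T̂ = ρX + (1 − ρ)μ
  = 0.83 × 80 + 0.17 × 98
  = 66.40 + 16.66
  = 83.06
  ≈ 83.1

83.1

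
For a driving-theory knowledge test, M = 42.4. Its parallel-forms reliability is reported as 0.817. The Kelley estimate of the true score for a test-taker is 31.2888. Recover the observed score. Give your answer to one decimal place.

28.8

T̂ = ρX + (1 − ρ)μ  ⇒  X = (T̂ − (1 − ρ)μ) / ρ
X = (31.2888 − 0.183 × 42.4) / 0.817 = (31.2888 − 7.7592) / 0.817 = 23.5296 / 0.817 = 28.800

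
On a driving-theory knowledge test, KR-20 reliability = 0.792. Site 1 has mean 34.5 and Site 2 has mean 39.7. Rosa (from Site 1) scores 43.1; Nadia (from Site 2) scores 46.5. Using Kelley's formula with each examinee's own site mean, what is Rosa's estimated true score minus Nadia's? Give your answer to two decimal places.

-3.77

T̂_Rosa = 0.792(43.1) + 0.208(34.5) = 41.3112
T̂_Nadia = 0.792(46.5) + 0.208(39.7) = 45.0856
Difference = 41.3112 − 45.0856 = -3.7744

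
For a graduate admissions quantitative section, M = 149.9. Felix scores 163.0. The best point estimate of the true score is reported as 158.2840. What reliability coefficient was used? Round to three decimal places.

0.640

T̂ = ρX + (1 − ρ)μ  ⇒  T̂ − μ = ρ(X − μ)
ρ = (T̂ − μ)/(X − μ) = (158.2840 − 149.9) / (163.0 − 149.9) = 8.3840 / 13.1 = 0.64000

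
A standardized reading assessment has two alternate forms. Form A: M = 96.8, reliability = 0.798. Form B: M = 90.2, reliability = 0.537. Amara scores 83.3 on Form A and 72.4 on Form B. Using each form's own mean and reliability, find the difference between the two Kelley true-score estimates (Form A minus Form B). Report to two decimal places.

5.39

T̂_A = 0.798(83.3) + 0.202(96.8) = 86.0270
T̂_B = 0.537(72.4) + 0.463(90.2) = 80.6414
T̂_A − T̂_B = 5.3856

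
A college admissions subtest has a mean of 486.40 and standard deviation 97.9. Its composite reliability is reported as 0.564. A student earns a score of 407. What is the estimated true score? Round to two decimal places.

441.62

T̂ = 0.564(407) + 0.436(486.40) = 229.548 + 212.07040 = 441.618 → 441.62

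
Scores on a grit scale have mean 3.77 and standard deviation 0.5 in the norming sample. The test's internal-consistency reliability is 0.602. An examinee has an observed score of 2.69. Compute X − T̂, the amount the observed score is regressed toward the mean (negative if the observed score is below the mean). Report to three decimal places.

T̂ = ρX + (1 − ρ)μ
  = 0.602 × 2.69 + 0.398 × 3.77
  = 1.61938 + 1.50046
  = 3.11984
  ≈ 3.1198
X − T̂ = 2.69 − 3.1198 = -0.4298 → -0.430

-0.430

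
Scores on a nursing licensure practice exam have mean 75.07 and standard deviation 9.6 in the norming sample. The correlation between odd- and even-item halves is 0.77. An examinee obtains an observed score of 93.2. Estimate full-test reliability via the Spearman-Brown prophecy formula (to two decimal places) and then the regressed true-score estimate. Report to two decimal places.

Spearman-Brown: ρ = 2r/(1 + r) = 2(0.77)/(1 + 0.77) = 1.540/1.77 = 0.8701 → 0.87
T̂ = 0.87(93.2) + 0.13(75.07) = 81.084 + 9.7591 = 90.843 → 90.84

90.84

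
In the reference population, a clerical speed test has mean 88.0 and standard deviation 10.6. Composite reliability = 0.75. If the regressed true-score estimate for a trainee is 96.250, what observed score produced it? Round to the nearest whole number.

T̂ = ρX + (1 − ρ)μ  ⇒  X = (T̂ − (1 − ρ)μ) / ρ
X = (96.250 − 0.25 × 88.0) / 0.75 = (96.250 − 22.000) / 0.75 = 74.250 / 0.75 = 99.00

99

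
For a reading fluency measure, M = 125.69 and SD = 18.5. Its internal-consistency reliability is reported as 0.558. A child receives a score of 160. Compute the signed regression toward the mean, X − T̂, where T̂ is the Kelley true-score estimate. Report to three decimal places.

Kelley's formula gives T̂ = 0.558·160 + 0.442·125.69 = 89.280 + 55.55498 = 144.83498.
X − T̂ = 160 − 144.8350 = 15.1650 → 15.165

15.165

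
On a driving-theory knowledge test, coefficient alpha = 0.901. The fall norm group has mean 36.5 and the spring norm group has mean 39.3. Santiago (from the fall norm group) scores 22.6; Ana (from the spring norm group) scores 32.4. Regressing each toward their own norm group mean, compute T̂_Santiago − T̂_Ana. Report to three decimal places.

T̂_Santiago = 0.901(22.6) + 0.099(36.5) = 23.97610
T̂_Ana = 0.901(32.4) + 0.099(39.3) = 33.08310
Difference = 23.97610 − 33.08310 = -9.10700

-9.107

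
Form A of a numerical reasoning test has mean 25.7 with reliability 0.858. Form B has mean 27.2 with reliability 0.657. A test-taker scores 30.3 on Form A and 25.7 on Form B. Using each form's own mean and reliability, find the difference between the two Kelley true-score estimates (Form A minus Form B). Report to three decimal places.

3.432

T̂_A = 0.858(30.3) + 0.142(25.7) = 29.64680
T̂_B = 0.657(25.7) + 0.343(27.2) = 26.21450
T̂_A − T̂_B = 3.43230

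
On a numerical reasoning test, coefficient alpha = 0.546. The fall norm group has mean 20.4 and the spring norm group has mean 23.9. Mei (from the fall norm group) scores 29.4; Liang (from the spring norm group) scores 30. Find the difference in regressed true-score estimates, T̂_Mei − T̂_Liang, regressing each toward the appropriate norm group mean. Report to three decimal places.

-1.917

T̂_Mei = 0.546(29.4) + 0.454(20.4) = 25.31400
T̂_Liang = 0.546(30) + 0.454(23.9) = 27.23060
Difference = 25.31400 − 27.23060 = -1.91660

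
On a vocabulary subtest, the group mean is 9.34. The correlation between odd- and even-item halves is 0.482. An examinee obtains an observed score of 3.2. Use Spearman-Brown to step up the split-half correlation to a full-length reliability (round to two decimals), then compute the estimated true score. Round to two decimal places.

5.35

Spearman-Brown: ρ = 2r/(1 + r) = 2(0.482)/(1 + 0.482) = 0.9640/1.482 = 0.6505 → 0.65
T̂ = ρX + (1 − ρ)μ
  = 0.65 × 3.2 + 0.35 × 9.34
  = 2.080 + 3.2690
  = 5.349
  ≈ 5.35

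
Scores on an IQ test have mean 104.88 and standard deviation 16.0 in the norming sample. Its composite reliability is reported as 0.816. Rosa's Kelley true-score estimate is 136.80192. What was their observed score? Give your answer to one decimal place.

T̂ = ρX + (1 − ρ)μ  ⇒  X = (T̂ − (1 − ρ)μ) / ρ
X = (136.80192 − 0.184 × 104.88) / 0.816 = (136.80192 − 19.29792) / 0.816 = 117.50400 / 0.816 = 144.000

144.0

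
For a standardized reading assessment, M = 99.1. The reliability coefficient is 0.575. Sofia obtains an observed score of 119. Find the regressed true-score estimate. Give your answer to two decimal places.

T̂ = ρX + (1 − ρ)μ
  = 0.575 × 119 + 0.425 × 99.1
  = 68.425 + 42.1175
  = 110.542
  ≈ 110.54

110.54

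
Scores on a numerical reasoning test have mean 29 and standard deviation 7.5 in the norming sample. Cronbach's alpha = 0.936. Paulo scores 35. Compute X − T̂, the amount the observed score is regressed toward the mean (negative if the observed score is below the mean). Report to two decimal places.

0.38

T̂ = 0.936(35) + 0.064(29) = 32.760 + 1.856 = 34.6160 → 34.616
X − T̂ = 35 − 34.616 = 0.384 → 0.38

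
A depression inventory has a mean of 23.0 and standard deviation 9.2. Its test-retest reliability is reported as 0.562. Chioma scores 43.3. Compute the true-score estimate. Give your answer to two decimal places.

34.41

T̂ = 0.562(43.3) + 0.438(23.0) = 24.3346 + 10.0740 = 34.409 → 34.41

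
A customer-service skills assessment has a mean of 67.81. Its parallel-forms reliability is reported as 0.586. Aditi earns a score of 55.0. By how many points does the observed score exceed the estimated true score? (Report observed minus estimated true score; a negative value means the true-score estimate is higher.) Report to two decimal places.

-5.30

T̂ = 0.586(55.0) + 0.414(67.81) = 32.2300 + 28.07334 = 60.3033 → 60.303
X − T̂ = 55.0 − 60.303 = -5.303 → -5.30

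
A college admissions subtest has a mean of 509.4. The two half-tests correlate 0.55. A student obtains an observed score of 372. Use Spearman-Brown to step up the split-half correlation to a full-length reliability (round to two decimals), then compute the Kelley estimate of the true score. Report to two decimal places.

411.85

Spearman-Brown: ρ = 2r/(1 + r) = 2(0.55)/(1 + 0.55) = 1.100/1.55 = 0.7097 → 0.71
T̂ = ρX + (1 − ρ)μ
  = 0.71 × 372 + 0.29 × 509.4
  = 264.12 + 147.726
  = 411.846
  ≈ 411.85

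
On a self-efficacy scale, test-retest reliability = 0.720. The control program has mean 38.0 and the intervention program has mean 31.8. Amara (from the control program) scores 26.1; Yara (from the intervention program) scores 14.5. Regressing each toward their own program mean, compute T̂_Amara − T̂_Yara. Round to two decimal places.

10.09

T̂_Amara = 0.720(26.1) + 0.280(38.0) = 29.4320
T̂_Yara = 0.720(14.5) + 0.280(31.8) = 19.3440
Difference = 29.4320 − 19.3440 = 10.0880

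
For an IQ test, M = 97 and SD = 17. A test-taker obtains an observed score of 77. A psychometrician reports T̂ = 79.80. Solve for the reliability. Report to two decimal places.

0.86

T̂ = ρX + (1 − ρ)μ  ⇒  T̂ − μ = ρ(X − μ)
ρ = (T̂ − μ)/(X − μ) = (79.80 − 97) / (77 − 97) = -17.20 / -20.0 = 0.8600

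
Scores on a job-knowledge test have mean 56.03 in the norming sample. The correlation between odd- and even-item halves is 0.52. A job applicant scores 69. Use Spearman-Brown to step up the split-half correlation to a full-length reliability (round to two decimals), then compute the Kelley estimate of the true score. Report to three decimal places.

64.850

Spearman-Brown: ρ = 2r/(1 + r) = 2(0.52)/(1 + 0.52) = 1.040/1.52 = 0.6842 → 0.68
Regress the observed score toward the mean by the unreliability: T̂ = 0.68·69 + 0.32·56.03 = 46.92 + 17.9296 = 64.8496.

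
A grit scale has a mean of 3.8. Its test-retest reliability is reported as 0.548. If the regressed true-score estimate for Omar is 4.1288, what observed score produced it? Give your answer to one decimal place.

T̂ = ρX + (1 − ρ)μ  ⇒  X = (T̂ − (1 − ρ)μ) / ρ
X = (4.1288 − 0.452 × 3.8) / 0.548 = (4.1288 − 1.7176) / 0.548 = 2.4112 / 0.548 = 4.400

4.4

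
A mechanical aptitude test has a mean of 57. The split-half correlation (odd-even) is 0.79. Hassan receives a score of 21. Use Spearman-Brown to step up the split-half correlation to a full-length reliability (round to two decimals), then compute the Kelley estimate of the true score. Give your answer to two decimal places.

25.32

Spearman-Brown: ρ = 2r/(1 + r) = 2(0.79)/(1 + 0.79) = 1.580/1.79 = 0.8827 → 0.88
Kelley's formula gives T̂ = 0.88·21 + 0.12·57 = 18.48 + 6.84 = 25.320.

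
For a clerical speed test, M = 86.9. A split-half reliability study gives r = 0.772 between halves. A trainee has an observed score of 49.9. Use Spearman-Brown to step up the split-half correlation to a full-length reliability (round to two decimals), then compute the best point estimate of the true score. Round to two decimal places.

Spearman-Brown: ρ = 2r/(1 + r) = 2(0.772)/(1 + 0.772) = 1.5440/1.772 = 0.8713 → 0.87
Regress the observed score toward the mean by the unreliability: T̂ = 0.87·49.9 + 0.13·86.9 = 43.413 + 11.297 = 54.710.

54.71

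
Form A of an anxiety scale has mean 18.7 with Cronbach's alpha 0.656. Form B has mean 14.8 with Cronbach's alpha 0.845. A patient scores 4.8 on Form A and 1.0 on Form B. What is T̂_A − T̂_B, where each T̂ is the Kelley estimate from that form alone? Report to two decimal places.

6.44

T̂_A = 0.656(4.8) + 0.344(18.7) = 9.5816
T̂_B = 0.845(1.0) + 0.155(14.8) = 3.1390
T̂_A − T̂_B = 6.4426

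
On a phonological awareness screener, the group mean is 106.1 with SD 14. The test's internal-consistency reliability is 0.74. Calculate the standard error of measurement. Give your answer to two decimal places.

SEM = SD · √(1 − ρ) = 14 × √0.26 = 14 × 0.5099 = 7.139

7.14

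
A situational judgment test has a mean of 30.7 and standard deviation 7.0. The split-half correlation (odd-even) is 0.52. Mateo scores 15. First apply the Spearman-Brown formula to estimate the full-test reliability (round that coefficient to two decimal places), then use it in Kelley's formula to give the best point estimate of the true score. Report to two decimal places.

Spearman-Brown: ρ = 2r/(1 + r) = 2(0.52)/(1 + 0.52) = 1.040/1.52 = 0.6842 → 0.68
T̂ = ρX + (1 − ρ)μ
  = 0.68 × 15 + 0.32 × 30.7
  = 10.20 + 9.824
  = 20.024
  ≈ 20.02

20.02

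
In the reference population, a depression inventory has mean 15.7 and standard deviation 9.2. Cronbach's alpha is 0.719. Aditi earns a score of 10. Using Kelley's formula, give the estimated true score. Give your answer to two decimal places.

T̂ = 0.719(10) + 0.281(15.7) = 7.190 + 4.4117 = 11.602 → 11.60

11.60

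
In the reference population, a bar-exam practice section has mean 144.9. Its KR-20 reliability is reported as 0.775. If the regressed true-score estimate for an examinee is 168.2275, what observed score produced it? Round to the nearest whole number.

175

T̂ = ρX + (1 − ρ)μ  ⇒  X = (T̂ − (1 − ρ)μ) / ρ
X = (168.2275 − 0.225 × 144.9) / 0.775 = (168.2275 − 32.6025) / 0.775 = 135.6250 / 0.775 = 175.00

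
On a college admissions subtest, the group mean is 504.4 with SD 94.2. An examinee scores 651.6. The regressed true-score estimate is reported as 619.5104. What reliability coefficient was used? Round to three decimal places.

T̂ = ρX + (1 − ρ)μ  ⇒  T̂ − μ = ρ(X − μ)
ρ = (T̂ − μ)/(X − μ) = (619.5104 − 504.4) / (651.6 − 504.4) = 115.1104 / 147.2 = 0.78200

0.782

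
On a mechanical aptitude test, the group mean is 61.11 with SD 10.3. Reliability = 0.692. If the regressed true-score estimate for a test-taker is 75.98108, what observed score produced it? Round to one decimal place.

T̂ = ρX + (1 − ρ)μ  ⇒  X = (T̂ − (1 − ρ)μ) / ρ
X = (75.98108 − 0.308 × 61.11) / 0.692 = (75.98108 − 18.82188) / 0.692 = 57.15920 / 0.692 = 82.600

82.6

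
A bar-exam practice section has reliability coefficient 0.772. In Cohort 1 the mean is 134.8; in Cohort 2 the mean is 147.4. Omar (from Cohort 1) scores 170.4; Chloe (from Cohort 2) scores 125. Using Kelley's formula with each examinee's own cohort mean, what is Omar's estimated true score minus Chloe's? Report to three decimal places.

32.176

T̂_Omar = 0.772(170.4) + 0.228(134.8) = 162.28320
T̂_Chloe = 0.772(125) + 0.228(147.4) = 130.10720
Difference = 162.28320 − 130.10720 = 32.17600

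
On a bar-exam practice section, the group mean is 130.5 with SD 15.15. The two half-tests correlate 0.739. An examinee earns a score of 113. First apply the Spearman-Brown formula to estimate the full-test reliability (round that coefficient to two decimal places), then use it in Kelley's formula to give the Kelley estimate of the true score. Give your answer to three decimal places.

115.625

Spearman-Brown: ρ = 2r/(1 + r) = 2(0.739)/(1 + 0.739) = 1.4780/1.739 = 0.8499 → 0.85
T̂ = 0.85(113) + 0.15(130.5) = 96.05 + 19.575 = 115.6250 → 115.625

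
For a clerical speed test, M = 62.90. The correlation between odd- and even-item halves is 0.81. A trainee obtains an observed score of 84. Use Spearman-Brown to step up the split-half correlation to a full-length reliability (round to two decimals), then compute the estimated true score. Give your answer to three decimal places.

Spearman-Brown: ρ = 2r/(1 + r) = 2(0.81)/(1 + 0.81) = 1.620/1.81 = 0.8950 → 0.90
Kelley's formula gives T̂ = 0.90·84 + 0.10·62.90 = 75.60 + 6.2900 = 81.8900.

81.890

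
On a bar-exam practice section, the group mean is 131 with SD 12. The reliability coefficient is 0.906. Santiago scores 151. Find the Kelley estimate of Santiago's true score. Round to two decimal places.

T̂ = ρX + (1 − ρ)μ
  = 0.906 × 151 + 0.094 × 131
  = 136.806 + 12.314
  = 149.120
  ≈ 149.12

149.12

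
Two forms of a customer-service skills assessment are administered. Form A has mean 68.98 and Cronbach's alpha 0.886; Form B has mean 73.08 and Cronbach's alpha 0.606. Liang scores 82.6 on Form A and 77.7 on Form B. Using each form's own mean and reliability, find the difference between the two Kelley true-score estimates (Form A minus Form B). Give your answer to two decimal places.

T̂_A = 0.886(82.6) + 0.114(68.98) = 81.0473
T̂_B = 0.606(77.7) + 0.394(73.08) = 75.8797
T̂_A − T̂_B = 5.1676

5.17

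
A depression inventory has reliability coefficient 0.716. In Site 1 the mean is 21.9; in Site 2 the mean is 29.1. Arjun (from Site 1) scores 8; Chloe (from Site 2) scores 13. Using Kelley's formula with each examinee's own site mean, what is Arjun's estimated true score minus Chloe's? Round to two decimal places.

-5.62

T̂_Arjun = 0.716(8) + 0.284(21.9) = 11.9476
T̂_Chloe = 0.716(13) + 0.284(29.1) = 17.5724
Difference = 11.9476 − 17.5724 = -5.6248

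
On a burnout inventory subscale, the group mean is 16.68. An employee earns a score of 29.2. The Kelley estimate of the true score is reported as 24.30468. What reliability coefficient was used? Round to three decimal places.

T̂ = ρX + (1 − ρ)μ  ⇒  T̂ − μ = ρ(X − μ)
ρ = (T̂ − μ)/(X − μ) = (24.30468 − 16.68) / (29.2 − 16.68) = 7.62468 / 12.52 = 0.60900

0.609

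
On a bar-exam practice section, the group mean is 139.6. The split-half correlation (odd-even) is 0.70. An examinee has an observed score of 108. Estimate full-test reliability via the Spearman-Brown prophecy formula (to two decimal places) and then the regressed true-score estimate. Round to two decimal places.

Spearman-Brown: ρ = 2r/(1 + r) = 2(0.70)/(1 + 0.70) = 1.400/1.70 = 0.8235 → 0.82
T̂ = ρX + (1 − ρ)μ
  = 0.82 × 108 + 0.18 × 139.6
  = 88.56 + 25.128
  = 113.688
  ≈ 113.69

113.69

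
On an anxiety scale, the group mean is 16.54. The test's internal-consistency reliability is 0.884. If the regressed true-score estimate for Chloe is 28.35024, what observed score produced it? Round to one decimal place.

29.9

T̂ = ρX + (1 − ρ)μ  ⇒  X = (T̂ − (1 − ρ)μ) / ρ
X = (28.35024 − 0.116 × 16.54) / 0.884 = (28.35024 − 1.91864) / 0.884 = 26.43160 / 0.884 = 29.900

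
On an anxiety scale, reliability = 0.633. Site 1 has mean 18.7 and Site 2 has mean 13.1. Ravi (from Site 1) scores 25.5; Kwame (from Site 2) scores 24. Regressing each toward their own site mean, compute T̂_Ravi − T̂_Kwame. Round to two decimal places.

3.00

T̂_Ravi = 0.633(25.5) + 0.367(18.7) = 23.0044
T̂_Kwame = 0.633(24) + 0.367(13.1) = 19.9997
Difference = 23.0044 − 19.9997 = 3.0047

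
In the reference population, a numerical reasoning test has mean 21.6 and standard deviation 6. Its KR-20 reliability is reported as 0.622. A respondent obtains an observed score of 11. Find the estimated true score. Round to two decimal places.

Kelley's formula gives T̂ = 0.622·11 + 0.378·21.6 = 6.842 + 8.1648 = 15.007.

15.01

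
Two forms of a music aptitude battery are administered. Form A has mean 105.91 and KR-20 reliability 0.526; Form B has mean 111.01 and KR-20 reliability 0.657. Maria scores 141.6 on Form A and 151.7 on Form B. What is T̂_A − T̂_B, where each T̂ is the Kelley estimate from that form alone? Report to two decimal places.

T̂_A = 0.526(141.6) + 0.474(105.91) = 124.6829
T̂_B = 0.657(151.7) + 0.343(111.01) = 137.7433
T̂_A − T̂_B = -13.0604

-13.06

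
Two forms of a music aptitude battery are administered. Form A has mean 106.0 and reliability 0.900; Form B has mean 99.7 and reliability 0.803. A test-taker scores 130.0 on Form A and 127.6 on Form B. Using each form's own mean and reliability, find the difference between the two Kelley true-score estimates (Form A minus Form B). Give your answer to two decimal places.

T̂_A = 0.900(130.0) + 0.100(106.0) = 127.6000
T̂_B = 0.803(127.6) + 0.197(99.7) = 122.1037
T̂_A − T̂_B = 5.4963

5.50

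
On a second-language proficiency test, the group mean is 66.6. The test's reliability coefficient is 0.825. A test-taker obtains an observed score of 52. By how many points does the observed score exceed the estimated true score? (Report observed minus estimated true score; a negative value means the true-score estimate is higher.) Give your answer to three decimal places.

T̂ = ρX + (1 − ρ)μ
  = 0.825 × 52 + 0.175 × 66.6
  = 42.900 + 11.6550
  = 54.55500
  ≈ 54.5550
X − T̂ = 52 − 54.5550 = -2.5550 → -2.555

-2.555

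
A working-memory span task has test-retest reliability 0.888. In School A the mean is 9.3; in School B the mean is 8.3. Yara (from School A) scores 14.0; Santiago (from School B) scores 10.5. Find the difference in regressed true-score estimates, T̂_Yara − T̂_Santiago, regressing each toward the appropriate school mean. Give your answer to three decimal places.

3.220

T̂_Yara = 0.888(14.0) + 0.112(9.3) = 13.47360
T̂_Santiago = 0.888(10.5) + 0.112(8.3) = 10.25360
Difference = 13.47360 − 10.25360 = 3.22000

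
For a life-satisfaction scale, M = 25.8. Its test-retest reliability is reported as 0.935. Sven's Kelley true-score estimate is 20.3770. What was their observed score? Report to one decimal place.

20.0

T̂ = ρX + (1 − ρ)μ  ⇒  X = (T̂ − (1 − ρ)μ) / ρ
X = (20.3770 − 0.065 × 25.8) / 0.935 = (20.3770 − 1.6770) / 0.935 = 18.7000 / 0.935 = 20.000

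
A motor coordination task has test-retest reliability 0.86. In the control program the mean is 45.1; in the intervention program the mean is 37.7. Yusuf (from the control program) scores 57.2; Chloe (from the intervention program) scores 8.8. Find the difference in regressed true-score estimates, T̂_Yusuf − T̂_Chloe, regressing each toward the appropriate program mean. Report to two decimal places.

42.66

T̂_Yusuf = 0.86(57.2) + 0.14(45.1) = 55.5060
T̂_Chloe = 0.86(8.8) + 0.14(37.7) = 12.8460
Difference = 55.5060 − 12.8460 = 42.6600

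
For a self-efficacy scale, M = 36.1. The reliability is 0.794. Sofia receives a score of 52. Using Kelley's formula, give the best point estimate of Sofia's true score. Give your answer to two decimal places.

T̂ = ρX + (1 − ρ)μ
  = 0.794 × 52 + 0.206 × 36.1
  = 41.288 + 7.4366
  = 48.725
  ≈ 48.72

48.72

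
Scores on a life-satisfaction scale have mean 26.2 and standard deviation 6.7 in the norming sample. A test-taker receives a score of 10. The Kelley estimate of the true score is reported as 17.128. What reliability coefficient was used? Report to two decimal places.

T̂ = ρX + (1 − ρ)μ  ⇒  T̂ − μ = ρ(X − μ)
ρ = (T̂ − μ)/(X − μ) = (17.128 − 26.2) / (10 − 26.2) = -9.072 / -16.2 = 0.5600

0.56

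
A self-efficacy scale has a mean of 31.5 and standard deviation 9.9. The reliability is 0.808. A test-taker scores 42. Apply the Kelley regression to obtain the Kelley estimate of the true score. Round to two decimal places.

39.98

T̂ = 0.808(42) + 0.192(31.5) = 33.936 + 6.0480 = 39.984 → 39.98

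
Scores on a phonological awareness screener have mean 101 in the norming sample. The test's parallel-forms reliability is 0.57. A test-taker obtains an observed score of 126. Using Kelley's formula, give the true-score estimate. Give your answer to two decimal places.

Kelley's formula gives T̂ = 0.57·126 + 0.43·101 = 71.82 + 43.43 = 115.250.

115.25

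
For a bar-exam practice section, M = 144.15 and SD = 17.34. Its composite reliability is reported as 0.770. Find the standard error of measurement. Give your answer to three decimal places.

8.316

SEM = SD · √(1 − ρ) = 17.34 × √0.230 = 17.34 × 0.4796 = 8.3160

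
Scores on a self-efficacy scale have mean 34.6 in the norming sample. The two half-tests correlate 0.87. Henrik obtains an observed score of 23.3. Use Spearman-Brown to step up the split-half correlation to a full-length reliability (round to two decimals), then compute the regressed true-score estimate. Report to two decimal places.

24.09

Spearman-Brown: ρ = 2r/(1 + r) = 2(0.87)/(1 + 0.87) = 1.740/1.87 = 0.9305 → 0.93
T̂ = ρX + (1 − ρ)μ
  = 0.93 × 23.3 + 0.07 × 34.6
  = 21.669 + 2.422
  = 24.091
  ≈ 24.09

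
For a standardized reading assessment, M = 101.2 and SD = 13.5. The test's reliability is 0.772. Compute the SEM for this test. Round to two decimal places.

6.45

SEM = SD · √(1 − ρ) = 13.5 × √0.228 = 13.5 × 0.4775 = 6.446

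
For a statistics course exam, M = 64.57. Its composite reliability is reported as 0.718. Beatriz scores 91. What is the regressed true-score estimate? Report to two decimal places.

83.55

Regress the observed score toward the mean by the unreliability: T̂ = 0.718·91 + 0.282·64.57 = 65.338 + 18.20874 = 83.547.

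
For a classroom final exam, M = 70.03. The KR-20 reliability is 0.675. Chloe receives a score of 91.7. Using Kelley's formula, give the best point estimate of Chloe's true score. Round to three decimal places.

84.657

T̂ = ρX + (1 − ρ)μ
  = 0.675 × 91.7 + 0.325 × 70.03
  = 61.8975 + 22.75975
  = 84.6573
  ≈ 84.657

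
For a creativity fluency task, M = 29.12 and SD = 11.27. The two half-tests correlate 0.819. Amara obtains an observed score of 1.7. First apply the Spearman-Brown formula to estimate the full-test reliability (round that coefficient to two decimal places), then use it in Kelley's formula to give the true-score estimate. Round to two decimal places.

Spearman-Brown: ρ = 2r/(1 + r) = 2(0.819)/(1 + 0.819) = 1.6380/1.819 = 0.9005 → 0.90
Regress the observed score toward the mean by the unreliability: T̂ = 0.90·1.7 + 0.10·29.12 = 1.530 + 2.9120 = 4.442.

4.44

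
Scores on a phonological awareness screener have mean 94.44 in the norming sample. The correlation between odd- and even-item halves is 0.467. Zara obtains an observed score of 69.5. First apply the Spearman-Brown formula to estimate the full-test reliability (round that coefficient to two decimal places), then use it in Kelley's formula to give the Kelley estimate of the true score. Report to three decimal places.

Spearman-Brown: ρ = 2r/(1 + r) = 2(0.467)/(1 + 0.467) = 0.9340/1.467 = 0.6367 → 0.64
Regress the observed score toward the mean by the unreliability: T̂ = 0.64·69.5 + 0.36·94.44 = 44.480 + 33.9984 = 78.4784.

78.478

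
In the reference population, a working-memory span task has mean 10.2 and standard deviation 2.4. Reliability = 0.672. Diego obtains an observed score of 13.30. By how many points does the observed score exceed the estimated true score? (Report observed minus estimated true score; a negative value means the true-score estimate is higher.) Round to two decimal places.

Kelley's formula gives T̂ = 0.672·13.30 + 0.328·10.2 = 8.93760 + 3.3456 = 12.2832.
X − T̂ = 13.30 − 12.283 = 1.017 → 1.02

1.02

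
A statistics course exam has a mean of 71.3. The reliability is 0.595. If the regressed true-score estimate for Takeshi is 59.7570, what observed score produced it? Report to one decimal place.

T̂ = ρX + (1 − ρ)μ  ⇒  X = (T̂ − (1 − ρ)μ) / ρ
X = (59.7570 − 0.405 × 71.3) / 0.595 = (59.7570 − 28.8765) / 0.595 = 30.8805 / 0.595 = 51.900

51.9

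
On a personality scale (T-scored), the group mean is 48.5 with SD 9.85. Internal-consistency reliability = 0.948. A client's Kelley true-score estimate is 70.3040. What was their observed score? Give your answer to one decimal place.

T̂ = ρX + (1 − ρ)μ  ⇒  X = (T̂ − (1 − ρ)μ) / ρ
X = (70.3040 − 0.052 × 48.5) / 0.948 = (70.3040 − 2.5220) / 0.948 = 67.7820 / 0.948 = 71.500

71.5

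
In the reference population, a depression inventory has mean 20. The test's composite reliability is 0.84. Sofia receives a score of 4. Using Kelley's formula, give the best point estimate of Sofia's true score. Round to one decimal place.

T̂ = ρX + (1 − ρ)μ
  = 0.84 × 4 + 0.16 × 20
  = 3.36 + 3.20
  = 6.56
  ≈ 6.6

6.6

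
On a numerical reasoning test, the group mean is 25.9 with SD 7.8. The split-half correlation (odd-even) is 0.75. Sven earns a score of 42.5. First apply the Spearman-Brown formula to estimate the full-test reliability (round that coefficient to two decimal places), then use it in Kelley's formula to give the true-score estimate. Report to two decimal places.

40.18

Spearman-Brown: ρ = 2r/(1 + r) = 2(0.75)/(1 + 0.75) = 1.500/1.75 = 0.8571 → 0.86
Weight the observed score by reliability and the mean by (1 − reliability): T̂ = 0.86·42.5 + 0.14·25.9 = 36.550 + 3.626 = 40.176.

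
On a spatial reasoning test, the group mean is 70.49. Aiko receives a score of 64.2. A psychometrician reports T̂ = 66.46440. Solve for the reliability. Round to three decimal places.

T̂ = ρX + (1 − ρ)μ  ⇒  T̂ − μ = ρ(X − μ)
ρ = (T̂ − μ)/(X − μ) = (66.46440 − 70.49) / (64.2 − 70.49) = -4.02560 / -6.29 = 0.64000

0.640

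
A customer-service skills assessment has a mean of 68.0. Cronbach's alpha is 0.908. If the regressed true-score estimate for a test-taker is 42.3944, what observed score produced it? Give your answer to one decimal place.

T̂ = ρX + (1 − ρ)μ  ⇒  X = (T̂ − (1 − ρ)μ) / ρ
X = (42.3944 − 0.092 × 68.0) / 0.908 = (42.3944 − 6.2560) / 0.908 = 36.1384 / 0.908 = 39.800

39.8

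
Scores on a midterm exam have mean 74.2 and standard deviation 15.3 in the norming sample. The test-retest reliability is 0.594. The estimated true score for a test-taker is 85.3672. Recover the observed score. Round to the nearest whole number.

T̂ = ρX + (1 − ρ)μ  ⇒  X = (T̂ − (1 − ρ)μ) / ρ
X = (85.3672 − 0.406 × 74.2) / 0.594 = (85.3672 − 30.1252) / 0.594 = 55.2420 / 0.594 = 93.00

93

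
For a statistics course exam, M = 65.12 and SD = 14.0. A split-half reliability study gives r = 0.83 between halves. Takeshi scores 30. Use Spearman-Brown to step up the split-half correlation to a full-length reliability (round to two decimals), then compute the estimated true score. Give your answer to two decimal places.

33.16

Spearman-Brown: ρ = 2r/(1 + r) = 2(0.83)/(1 + 0.83) = 1.660/1.83 = 0.9071 → 0.91
T̂ = ρX + (1 − ρ)μ
  = 0.91 × 30 + 0.09 × 65.12
  = 27.30 + 5.8608
  = 33.161
  ≈ 33.16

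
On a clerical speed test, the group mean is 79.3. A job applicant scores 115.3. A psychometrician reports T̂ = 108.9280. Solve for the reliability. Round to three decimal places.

T̂ = ρX + (1 − ρ)μ  ⇒  T̂ − μ = ρ(X − μ)
ρ = (T̂ − μ)/(X − μ) = (108.9280 − 79.3) / (115.3 − 79.3) = 29.6280 / 36.0 = 0.82300

0.823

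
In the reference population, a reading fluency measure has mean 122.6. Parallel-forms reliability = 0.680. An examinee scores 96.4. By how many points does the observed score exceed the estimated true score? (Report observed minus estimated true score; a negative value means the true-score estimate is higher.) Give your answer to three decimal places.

-8.384

T̂ = ρX + (1 − ρ)μ
  = 0.680 × 96.4 + 0.320 × 122.6
  = 65.5520 + 39.2320
  = 104.78400
  ≈ 104.7840
X − T̂ = 96.4 − 104.7840 = -8.3840 → -8.384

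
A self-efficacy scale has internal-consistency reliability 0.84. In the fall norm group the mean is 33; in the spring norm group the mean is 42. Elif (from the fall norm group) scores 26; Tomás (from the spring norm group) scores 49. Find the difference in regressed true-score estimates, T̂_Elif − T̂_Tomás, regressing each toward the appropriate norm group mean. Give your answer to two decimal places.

-20.76

T̂_Elif = 0.84(26) + 0.16(33) = 27.1200
T̂_Tomás = 0.84(49) + 0.16(42) = 47.8800
Difference = 27.1200 − 47.8800 = -20.7600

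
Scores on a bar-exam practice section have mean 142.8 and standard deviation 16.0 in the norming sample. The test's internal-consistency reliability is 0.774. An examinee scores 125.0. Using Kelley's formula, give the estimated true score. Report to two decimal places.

129.02

Kelley's formula gives T̂ = 0.774·125.0 + 0.226·142.8 = 96.7500 + 32.2728 = 129.023.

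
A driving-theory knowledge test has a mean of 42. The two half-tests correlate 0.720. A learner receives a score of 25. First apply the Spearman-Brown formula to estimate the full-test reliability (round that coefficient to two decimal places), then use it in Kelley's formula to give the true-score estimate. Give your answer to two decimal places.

27.72

Spearman-Brown: ρ = 2r/(1 + r) = 2(0.720)/(1 + 0.720) = 1.4400/1.720 = 0.8372 → 0.84
T̂ = ρX + (1 − ρ)μ
  = 0.84 × 25 + 0.16 × 42
  = 21.00 + 6.72
  = 27.720
  ≈ 27.72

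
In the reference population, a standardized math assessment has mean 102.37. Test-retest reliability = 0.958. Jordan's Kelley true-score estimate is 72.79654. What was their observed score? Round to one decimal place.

71.5

T̂ = ρX + (1 − ρ)μ  ⇒  X = (T̂ − (1 − ρ)μ) / ρ
X = (72.79654 − 0.042 × 102.37) / 0.958 = (72.79654 − 4.29954) / 0.958 = 68.49700 / 0.958 = 71.500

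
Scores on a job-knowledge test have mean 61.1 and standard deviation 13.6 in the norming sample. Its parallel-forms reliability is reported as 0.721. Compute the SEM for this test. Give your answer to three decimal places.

7.184

SEM = SD · √(1 − ρ) = 13.6 × √0.279 = 13.6 × 0.5282 = 7.1836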